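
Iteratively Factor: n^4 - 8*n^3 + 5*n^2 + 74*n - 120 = (n - 4)*(n^3 - 4*n^2 - 11*n + 30) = (n - 4)*(n + 3)*(n^2 - 7*n + 10) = (n - 5)*(n - 4)*(n + 3)*(n - 2)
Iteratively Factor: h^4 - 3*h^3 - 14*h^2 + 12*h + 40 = (h - 2)*(h^3 - h^2 - 16*h - 20) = (h - 2)*(h + 2)*(h^2 - 3*h - 10) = (h - 2)*(h + 2)^2*(h - 5)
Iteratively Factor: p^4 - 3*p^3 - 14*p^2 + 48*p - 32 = (p - 4)*(p^3 + p^2 - 10*p + 8) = (p - 4)*(p - 2)*(p^2 + 3*p - 4) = (p - 4)*(p - 2)*(p - 1)*(p + 4)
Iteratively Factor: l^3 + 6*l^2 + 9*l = (l + 3)*(l^2 + 3*l) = l*(l + 3)*(l + 3)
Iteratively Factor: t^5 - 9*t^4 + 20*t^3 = (t)*(t^4 - 9*t^3 + 20*t^2) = t*(t - 4)*(t^3 - 5*t^2) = t*(t - 5)*(t - 4)*(t^2) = t^2*(t - 5)*(t - 4)*(t)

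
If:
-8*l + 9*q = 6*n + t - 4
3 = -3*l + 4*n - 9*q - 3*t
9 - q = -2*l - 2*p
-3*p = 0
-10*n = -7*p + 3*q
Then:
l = -664/107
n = 219/214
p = 0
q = -365/107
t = 1798/107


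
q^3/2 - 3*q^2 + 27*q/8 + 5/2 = (q/2 + 1/4)*(q - 4)*(q - 5/2)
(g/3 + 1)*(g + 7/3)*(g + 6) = g^3/3 + 34*g^2/9 + 13*g + 14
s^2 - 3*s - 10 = (s - 5)*(s + 2)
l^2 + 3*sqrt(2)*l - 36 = (l - 3*sqrt(2))*(l + 6*sqrt(2))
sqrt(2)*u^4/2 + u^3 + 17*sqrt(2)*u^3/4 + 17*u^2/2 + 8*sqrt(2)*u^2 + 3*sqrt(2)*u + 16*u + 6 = (u + 1/2)*(u + 2)*(u + 6)*(sqrt(2)*u/2 + 1)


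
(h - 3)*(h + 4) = h^2 + h - 12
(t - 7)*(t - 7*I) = t^2 - 7*t - 7*I*t + 49*I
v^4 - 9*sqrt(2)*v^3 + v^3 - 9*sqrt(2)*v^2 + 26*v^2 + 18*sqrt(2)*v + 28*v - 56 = (v - 1)*(v + 2)*(v - 7*sqrt(2))*(v - 2*sqrt(2))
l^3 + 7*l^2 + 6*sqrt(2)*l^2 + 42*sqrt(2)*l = l*(l + 7)*(l + 6*sqrt(2))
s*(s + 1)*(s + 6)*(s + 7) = s^4 + 14*s^3 + 55*s^2 + 42*s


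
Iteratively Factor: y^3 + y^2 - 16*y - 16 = (y + 1)*(y^2 - 16) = (y + 1)*(y + 4)*(y - 4)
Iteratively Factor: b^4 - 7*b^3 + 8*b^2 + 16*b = (b - 4)*(b^3 - 3*b^2 - 4*b) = b*(b - 4)*(b^2 - 3*b - 4) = b*(b - 4)^2*(b + 1)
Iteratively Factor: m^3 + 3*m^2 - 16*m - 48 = (m + 4)*(m^2 - m - 12) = (m + 3)*(m + 4)*(m - 4)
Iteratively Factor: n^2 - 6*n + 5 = (n - 5)*(n - 1)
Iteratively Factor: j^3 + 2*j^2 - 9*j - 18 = (j + 2)*(j^2 - 9) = (j - 3)*(j + 2)*(j + 3)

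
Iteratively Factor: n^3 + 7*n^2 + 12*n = (n)*(n^2 + 7*n + 12) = n*(n + 4)*(n + 3)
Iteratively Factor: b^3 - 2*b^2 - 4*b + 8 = (b + 2)*(b^2 - 4*b + 4) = (b - 2)*(b + 2)*(b - 2)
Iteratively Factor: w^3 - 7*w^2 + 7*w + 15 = (w - 3)*(w^2 - 4*w - 5) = (w - 5)*(w - 3)*(w + 1)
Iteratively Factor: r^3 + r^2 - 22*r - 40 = (r - 5)*(r^2 + 6*r + 8) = (r - 5)*(r + 4)*(r + 2)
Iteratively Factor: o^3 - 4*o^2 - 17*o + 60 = (o - 5)*(o^2 + o - 12) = (o - 5)*(o + 4)*(o - 3)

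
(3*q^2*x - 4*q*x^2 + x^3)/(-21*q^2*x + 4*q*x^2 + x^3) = (-q + x)/(7*q + x)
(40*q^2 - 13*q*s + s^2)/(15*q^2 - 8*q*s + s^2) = (8*q - s)/(3*q - s)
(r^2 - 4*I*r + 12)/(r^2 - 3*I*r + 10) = (r - 6*I)/(r - 5*I)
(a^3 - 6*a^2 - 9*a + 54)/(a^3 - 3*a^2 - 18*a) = (a - 3)/a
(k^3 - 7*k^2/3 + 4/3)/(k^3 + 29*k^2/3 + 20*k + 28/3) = (k^2 - 3*k + 2)/(k^2 + 9*k + 14)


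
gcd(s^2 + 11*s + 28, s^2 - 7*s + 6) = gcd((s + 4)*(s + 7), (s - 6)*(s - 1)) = 1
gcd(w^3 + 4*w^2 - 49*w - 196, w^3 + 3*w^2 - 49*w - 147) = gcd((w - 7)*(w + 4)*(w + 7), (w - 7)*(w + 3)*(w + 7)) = w^2 - 49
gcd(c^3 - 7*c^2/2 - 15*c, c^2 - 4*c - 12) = c - 6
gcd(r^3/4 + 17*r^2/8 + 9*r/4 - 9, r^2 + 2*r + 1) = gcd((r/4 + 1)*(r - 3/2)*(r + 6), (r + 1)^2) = 1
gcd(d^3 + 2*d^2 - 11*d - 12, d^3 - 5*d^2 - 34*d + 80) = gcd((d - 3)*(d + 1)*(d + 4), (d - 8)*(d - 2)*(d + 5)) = 1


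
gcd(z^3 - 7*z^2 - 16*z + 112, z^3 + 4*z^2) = z + 4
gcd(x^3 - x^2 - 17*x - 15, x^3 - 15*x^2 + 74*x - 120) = x - 5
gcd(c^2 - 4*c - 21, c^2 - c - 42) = c - 7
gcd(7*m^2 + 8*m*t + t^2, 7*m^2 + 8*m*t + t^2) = 7*m^2 + 8*m*t + t^2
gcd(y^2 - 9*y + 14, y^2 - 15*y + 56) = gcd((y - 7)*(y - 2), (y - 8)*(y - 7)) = y - 7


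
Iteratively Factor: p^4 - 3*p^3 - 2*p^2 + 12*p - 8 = (p - 2)*(p^3 - p^2 - 4*p + 4) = (p - 2)*(p - 1)*(p^2 - 4) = (p - 2)*(p - 1)*(p + 2)*(p - 2)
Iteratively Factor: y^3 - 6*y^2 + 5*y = (y - 5)*(y^2 - y) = y*(y - 5)*(y - 1)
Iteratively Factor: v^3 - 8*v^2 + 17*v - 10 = (v - 1)*(v^2 - 7*v + 10) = (v - 2)*(v - 1)*(v - 5)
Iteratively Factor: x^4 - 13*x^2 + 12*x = (x - 3)*(x^3 + 3*x^2 - 4*x) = (x - 3)*(x - 1)*(x^2 + 4*x) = (x - 3)*(x - 1)*(x + 4)*(x)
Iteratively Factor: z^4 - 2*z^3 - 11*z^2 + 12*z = (z - 4)*(z^3 + 2*z^2 - 3*z) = (z - 4)*(z - 1)*(z^2 + 3*z) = (z - 4)*(z - 1)*(z + 3)*(z)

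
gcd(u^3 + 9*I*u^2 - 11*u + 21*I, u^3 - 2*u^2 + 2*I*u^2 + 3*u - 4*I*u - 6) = u^2 + 2*I*u + 3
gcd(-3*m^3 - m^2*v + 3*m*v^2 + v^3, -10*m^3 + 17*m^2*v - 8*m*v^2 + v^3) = -m + v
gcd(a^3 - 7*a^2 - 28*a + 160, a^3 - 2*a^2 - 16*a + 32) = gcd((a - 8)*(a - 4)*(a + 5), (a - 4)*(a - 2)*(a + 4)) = a - 4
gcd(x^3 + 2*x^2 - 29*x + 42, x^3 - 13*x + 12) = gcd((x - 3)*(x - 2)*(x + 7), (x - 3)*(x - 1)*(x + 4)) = x - 3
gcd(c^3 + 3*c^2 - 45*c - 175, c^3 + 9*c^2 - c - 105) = c + 5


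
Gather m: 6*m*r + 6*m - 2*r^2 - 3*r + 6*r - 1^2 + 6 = m*(6*r + 6) - 2*r^2 + 3*r + 5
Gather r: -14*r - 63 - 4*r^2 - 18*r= -4*r^2 - 32*r - 63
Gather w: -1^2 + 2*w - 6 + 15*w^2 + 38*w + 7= 15*w^2 + 40*w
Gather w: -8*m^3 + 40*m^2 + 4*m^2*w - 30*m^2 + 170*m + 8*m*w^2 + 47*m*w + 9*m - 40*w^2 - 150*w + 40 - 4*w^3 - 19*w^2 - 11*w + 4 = -8*m^3 + 10*m^2 + 179*m - 4*w^3 + w^2*(8*m - 59) + w*(4*m^2 + 47*m - 161) + 44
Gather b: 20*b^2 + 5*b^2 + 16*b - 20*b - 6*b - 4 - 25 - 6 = 25*b^2 - 10*b - 35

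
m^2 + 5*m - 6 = (m - 1)*(m + 6)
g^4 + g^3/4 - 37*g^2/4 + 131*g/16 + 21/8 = (g - 2)*(g - 3/2)*(g + 1/4)*(g + 7/2)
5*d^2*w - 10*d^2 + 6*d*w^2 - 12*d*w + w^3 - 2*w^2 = (d + w)*(5*d + w)*(w - 2)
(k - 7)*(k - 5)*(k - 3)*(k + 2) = k^4 - 13*k^3 + 41*k^2 + 37*k - 210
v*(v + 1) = v^2 + v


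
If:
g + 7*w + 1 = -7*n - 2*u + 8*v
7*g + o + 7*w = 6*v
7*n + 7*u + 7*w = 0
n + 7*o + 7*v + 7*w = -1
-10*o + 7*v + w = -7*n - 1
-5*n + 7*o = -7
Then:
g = 27382/399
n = 1303/19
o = 6382/133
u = -479/399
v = 3772/399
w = -26884/399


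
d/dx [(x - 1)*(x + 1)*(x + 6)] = 3*x^2 + 12*x - 1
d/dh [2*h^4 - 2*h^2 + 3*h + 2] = 8*h^3 - 4*h + 3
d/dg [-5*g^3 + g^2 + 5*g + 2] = -15*g^2 + 2*g + 5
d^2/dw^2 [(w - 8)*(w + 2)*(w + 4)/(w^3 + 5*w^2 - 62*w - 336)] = 2*(-7*w^3 - 102*w^2 - 444*w - 496)/(w^6 + 39*w^5 + 633*w^4 + 5473*w^3 + 26586*w^2 + 68796*w + 74088)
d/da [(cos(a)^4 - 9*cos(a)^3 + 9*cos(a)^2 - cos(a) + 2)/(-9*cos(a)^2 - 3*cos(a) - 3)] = (6*cos(a)^5 - 24*cos(a)^4 - 14*cos(a)^3 - 15*cos(a)^2 + 6*cos(a) - 3)*sin(a)/(3*(-3*sin(a)^2 + cos(a) + 4)^2)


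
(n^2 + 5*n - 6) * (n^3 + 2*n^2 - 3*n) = n^5 + 7*n^4 + n^3 - 27*n^2 + 18*n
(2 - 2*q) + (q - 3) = -q - 1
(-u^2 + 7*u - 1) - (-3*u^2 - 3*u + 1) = 2*u^2 + 10*u - 2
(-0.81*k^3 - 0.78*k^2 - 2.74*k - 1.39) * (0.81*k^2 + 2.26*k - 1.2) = -0.6561*k^5 - 2.4624*k^4 - 3.0102*k^3 - 6.3823*k^2 + 0.146600000000001*k + 1.668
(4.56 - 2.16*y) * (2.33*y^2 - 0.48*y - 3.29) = -5.0328*y^3 + 11.6616*y^2 + 4.9176*y - 15.0024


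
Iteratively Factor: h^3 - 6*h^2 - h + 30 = (h + 2)*(h^2 - 8*h + 15) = (h - 3)*(h + 2)*(h - 5)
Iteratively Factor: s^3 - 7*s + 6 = (s - 1)*(s^2 + s - 6) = (s - 1)*(s + 3)*(s - 2)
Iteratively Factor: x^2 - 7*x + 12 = (x - 4)*(x - 3)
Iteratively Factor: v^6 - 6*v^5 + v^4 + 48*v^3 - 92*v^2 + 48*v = (v)*(v^5 - 6*v^4 + v^3 + 48*v^2 - 92*v + 48) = v*(v - 2)*(v^4 - 4*v^3 - 7*v^2 + 34*v - 24) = v*(v - 2)*(v - 1)*(v^3 - 3*v^2 - 10*v + 24) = v*(v - 4)*(v - 2)*(v - 1)*(v^2 + v - 6) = v*(v - 4)*(v - 2)^2*(v - 1)*(v + 3)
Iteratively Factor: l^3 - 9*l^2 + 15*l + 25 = (l - 5)*(l^2 - 4*l - 5) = (l - 5)^2*(l + 1)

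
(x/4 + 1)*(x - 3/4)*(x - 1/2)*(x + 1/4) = x^4/4 + 3*x^3/4 - 63*x^2/64 + 11*x/128 + 3/32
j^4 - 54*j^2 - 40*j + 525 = (j - 7)*(j - 3)*(j + 5)^2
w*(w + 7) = w^2 + 7*w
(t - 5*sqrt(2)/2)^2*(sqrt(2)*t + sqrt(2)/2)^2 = 2*t^4 - 10*sqrt(2)*t^3 + 2*t^3 - 10*sqrt(2)*t^2 + 51*t^2/2 - 5*sqrt(2)*t/2 + 25*t + 25/4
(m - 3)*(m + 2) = m^2 - m - 6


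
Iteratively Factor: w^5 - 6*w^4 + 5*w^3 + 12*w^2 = (w - 4)*(w^4 - 2*w^3 - 3*w^2) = (w - 4)*(w + 1)*(w^3 - 3*w^2) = w*(w - 4)*(w + 1)*(w^2 - 3*w) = w*(w - 4)*(w - 3)*(w + 1)*(w)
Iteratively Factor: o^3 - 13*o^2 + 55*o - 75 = (o - 5)*(o^2 - 8*o + 15) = (o - 5)*(o - 3)*(o - 5)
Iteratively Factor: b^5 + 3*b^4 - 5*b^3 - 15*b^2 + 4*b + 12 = (b + 1)*(b^4 + 2*b^3 - 7*b^2 - 8*b + 12) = (b + 1)*(b + 2)*(b^3 - 7*b + 6) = (b - 1)*(b + 1)*(b + 2)*(b^2 + b - 6) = (b - 1)*(b + 1)*(b + 2)*(b + 3)*(b - 2)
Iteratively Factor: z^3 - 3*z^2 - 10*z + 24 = (z + 3)*(z^2 - 6*z + 8) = (z - 2)*(z + 3)*(z - 4)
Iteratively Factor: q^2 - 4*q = (q)*(q - 4)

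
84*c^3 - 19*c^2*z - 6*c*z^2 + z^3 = (-7*c + z)*(-3*c + z)*(4*c + z)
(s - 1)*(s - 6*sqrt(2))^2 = s^3 - 12*sqrt(2)*s^2 - s^2 + 12*sqrt(2)*s + 72*s - 72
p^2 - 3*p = p*(p - 3)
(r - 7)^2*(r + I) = r^3 - 14*r^2 + I*r^2 + 49*r - 14*I*r + 49*I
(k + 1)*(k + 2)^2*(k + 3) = k^4 + 8*k^3 + 23*k^2 + 28*k + 12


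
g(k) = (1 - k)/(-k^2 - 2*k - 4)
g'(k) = (1 - k)*(2*k + 2)/(-k^2 - 2*k - 4)^2 - 1/(-k^2 - 2*k - 4) = (k^2 + 2*k - 2*(k - 1)*(k + 1) + 4)/(k^2 + 2*k + 4)^2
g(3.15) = 0.11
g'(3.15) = 0.01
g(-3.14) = -0.55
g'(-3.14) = -0.18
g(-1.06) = -0.69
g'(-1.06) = 0.31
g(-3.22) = -0.53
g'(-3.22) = -0.17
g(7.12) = 0.09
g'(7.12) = -0.01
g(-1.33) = -0.75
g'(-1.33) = 0.16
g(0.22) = -0.17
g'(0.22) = 0.32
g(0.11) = -0.21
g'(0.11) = 0.35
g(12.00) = 0.06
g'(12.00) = 0.00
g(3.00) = 0.11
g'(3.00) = 0.01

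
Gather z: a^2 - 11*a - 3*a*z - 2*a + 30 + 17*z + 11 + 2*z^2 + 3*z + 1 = a^2 - 13*a + 2*z^2 + z*(20 - 3*a) + 42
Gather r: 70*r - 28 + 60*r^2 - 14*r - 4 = 60*r^2 + 56*r - 32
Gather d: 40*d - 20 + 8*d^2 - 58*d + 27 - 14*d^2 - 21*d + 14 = -6*d^2 - 39*d + 21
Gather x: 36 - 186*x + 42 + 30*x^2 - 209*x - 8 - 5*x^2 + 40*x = 25*x^2 - 355*x + 70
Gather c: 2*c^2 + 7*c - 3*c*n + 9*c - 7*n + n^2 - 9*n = 2*c^2 + c*(16 - 3*n) + n^2 - 16*n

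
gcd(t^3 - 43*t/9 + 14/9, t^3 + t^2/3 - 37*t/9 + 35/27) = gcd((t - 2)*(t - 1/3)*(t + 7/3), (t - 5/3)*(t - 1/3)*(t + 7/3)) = t^2 + 2*t - 7/9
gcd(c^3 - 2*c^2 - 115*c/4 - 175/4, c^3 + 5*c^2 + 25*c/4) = c^2 + 5*c + 25/4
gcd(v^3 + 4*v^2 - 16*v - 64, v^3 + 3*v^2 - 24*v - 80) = v^2 + 8*v + 16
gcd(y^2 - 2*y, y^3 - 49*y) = y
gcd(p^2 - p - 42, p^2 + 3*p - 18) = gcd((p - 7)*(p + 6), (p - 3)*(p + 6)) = p + 6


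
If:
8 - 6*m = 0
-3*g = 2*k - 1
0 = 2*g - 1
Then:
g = 1/2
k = -1/4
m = 4/3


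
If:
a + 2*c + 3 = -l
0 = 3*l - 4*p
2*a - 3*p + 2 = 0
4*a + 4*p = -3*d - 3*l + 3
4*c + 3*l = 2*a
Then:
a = -23/14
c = -11/28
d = 13/3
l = -4/7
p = -3/7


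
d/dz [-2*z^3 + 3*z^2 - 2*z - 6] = -6*z^2 + 6*z - 2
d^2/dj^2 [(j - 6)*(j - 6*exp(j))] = -6*j*exp(j) + 24*exp(j) + 2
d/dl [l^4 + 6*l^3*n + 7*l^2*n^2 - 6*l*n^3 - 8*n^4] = 4*l^3 + 18*l^2*n + 14*l*n^2 - 6*n^3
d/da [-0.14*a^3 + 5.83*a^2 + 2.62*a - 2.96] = -0.42*a^2 + 11.66*a + 2.62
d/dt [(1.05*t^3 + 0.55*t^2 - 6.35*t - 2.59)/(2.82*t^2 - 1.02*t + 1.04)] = (2.961*t^4 - 2.142*t^3 + 20.622*t^2 + 15.7516*t - 9.2458)/(7.9524*t^4 - 5.7528*t^3 + 6.906*t^2 - 2.1216*t + 1.0816)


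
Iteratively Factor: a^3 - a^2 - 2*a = (a - 2)*(a^2 + a) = (a - 2)*(a + 1)*(a)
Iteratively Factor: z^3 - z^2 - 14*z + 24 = (z + 4)*(z^2 - 5*z + 6) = (z - 2)*(z + 4)*(z - 3)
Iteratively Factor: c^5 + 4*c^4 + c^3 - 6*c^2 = (c)*(c^4 + 4*c^3 + c^2 - 6*c) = c^2*(c^3 + 4*c^2 + c - 6) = c^2*(c + 2)*(c^2 + 2*c - 3) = c^2*(c - 1)*(c + 2)*(c + 3)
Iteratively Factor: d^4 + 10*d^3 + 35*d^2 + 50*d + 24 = (d + 1)*(d^3 + 9*d^2 + 26*d + 24) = (d + 1)*(d + 4)*(d^2 + 5*d + 6) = (d + 1)*(d + 3)*(d + 4)*(d + 2)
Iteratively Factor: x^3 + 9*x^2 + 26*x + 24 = (x + 2)*(x^2 + 7*x + 12) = (x + 2)*(x + 4)*(x + 3)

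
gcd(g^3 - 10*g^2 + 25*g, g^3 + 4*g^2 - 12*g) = g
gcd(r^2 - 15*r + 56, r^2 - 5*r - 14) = r - 7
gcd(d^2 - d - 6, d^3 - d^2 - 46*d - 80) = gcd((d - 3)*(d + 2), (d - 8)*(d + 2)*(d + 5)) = d + 2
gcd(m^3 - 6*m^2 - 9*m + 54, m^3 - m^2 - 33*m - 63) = m + 3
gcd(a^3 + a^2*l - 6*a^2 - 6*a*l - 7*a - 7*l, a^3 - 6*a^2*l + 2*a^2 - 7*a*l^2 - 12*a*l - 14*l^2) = a + l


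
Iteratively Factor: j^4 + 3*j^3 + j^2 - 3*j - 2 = (j + 1)*(j^3 + 2*j^2 - j - 2) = (j - 1)*(j + 1)*(j^2 + 3*j + 2) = (j - 1)*(j + 1)^2*(j + 2)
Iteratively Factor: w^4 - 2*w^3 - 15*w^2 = (w + 3)*(w^3 - 5*w^2) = (w - 5)*(w + 3)*(w^2) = w*(w - 5)*(w + 3)*(w)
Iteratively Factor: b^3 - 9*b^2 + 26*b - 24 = (b - 3)*(b^2 - 6*b + 8) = (b - 3)*(b - 2)*(b - 4)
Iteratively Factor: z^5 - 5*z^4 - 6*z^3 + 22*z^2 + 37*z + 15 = (z - 5)*(z^4 - 6*z^2 - 8*z - 3) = (z - 5)*(z - 3)*(z^3 + 3*z^2 + 3*z + 1) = (z - 5)*(z - 3)*(z + 1)*(z^2 + 2*z + 1) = (z - 5)*(z - 3)*(z + 1)^2*(z + 1)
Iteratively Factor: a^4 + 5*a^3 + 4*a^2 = (a)*(a^3 + 5*a^2 + 4*a) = a*(a + 4)*(a^2 + a) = a*(a + 1)*(a + 4)*(a)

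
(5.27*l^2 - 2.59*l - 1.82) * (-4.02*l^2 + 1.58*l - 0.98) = -21.1854*l^4 + 18.7384*l^3 - 1.9404*l^2 - 0.337400000000001*l + 1.7836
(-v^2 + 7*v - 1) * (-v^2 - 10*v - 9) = v^4 + 3*v^3 - 60*v^2 - 53*v + 9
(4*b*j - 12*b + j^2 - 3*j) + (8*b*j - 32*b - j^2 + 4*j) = 12*b*j - 44*b + j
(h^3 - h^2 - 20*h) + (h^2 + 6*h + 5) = h^3 - 14*h + 5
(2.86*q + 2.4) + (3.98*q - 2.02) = 6.84*q + 0.38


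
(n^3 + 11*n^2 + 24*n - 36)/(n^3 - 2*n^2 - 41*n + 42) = (n + 6)/(n - 7)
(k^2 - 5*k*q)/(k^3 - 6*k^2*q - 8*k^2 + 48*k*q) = (k - 5*q)/(k^2 - 6*k*q - 8*k + 48*q)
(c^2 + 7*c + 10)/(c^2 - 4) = (c + 5)/(c - 2)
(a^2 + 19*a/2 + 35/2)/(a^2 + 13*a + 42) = (a + 5/2)/(a + 6)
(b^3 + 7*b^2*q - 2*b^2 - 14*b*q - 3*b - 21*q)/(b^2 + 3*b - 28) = (b^3 + 7*b^2*q - 2*b^2 - 14*b*q - 3*b - 21*q)/(b^2 + 3*b - 28)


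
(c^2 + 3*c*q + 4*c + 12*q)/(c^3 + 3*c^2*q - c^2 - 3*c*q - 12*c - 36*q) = (c + 4)/(c^2 - c - 12)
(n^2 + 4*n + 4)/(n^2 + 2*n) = (n + 2)/n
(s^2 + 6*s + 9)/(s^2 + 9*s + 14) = (s^2 + 6*s + 9)/(s^2 + 9*s + 14)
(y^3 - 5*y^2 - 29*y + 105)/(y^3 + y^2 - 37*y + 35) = (y^3 - 5*y^2 - 29*y + 105)/(y^3 + y^2 - 37*y + 35)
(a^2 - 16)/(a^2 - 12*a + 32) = (a + 4)/(a - 8)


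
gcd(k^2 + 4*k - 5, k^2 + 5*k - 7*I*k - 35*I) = k + 5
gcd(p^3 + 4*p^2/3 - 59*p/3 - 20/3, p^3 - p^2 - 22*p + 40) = p^2 + p - 20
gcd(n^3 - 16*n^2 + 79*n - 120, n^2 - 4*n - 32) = n - 8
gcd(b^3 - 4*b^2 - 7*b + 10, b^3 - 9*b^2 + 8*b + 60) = b^2 - 3*b - 10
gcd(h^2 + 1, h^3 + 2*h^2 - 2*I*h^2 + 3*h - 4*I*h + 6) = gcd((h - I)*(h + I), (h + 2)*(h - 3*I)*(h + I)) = h + I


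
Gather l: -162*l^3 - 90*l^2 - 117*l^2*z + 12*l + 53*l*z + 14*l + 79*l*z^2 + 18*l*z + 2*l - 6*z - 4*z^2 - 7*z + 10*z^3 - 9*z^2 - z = -162*l^3 + l^2*(-117*z - 90) + l*(79*z^2 + 71*z + 28) + 10*z^3 - 13*z^2 - 14*z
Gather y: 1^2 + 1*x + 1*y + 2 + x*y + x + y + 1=2*x + y*(x + 2) + 4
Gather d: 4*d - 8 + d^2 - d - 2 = d^2 + 3*d - 10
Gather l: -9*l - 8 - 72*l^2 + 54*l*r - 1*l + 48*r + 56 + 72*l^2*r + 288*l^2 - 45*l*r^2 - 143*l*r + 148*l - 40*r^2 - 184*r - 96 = l^2*(72*r + 216) + l*(-45*r^2 - 89*r + 138) - 40*r^2 - 136*r - 48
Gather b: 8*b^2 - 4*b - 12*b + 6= 8*b^2 - 16*b + 6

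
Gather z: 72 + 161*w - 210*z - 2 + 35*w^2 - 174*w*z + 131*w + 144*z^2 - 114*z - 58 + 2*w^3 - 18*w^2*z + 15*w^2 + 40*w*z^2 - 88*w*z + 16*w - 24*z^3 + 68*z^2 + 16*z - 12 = 2*w^3 + 50*w^2 + 308*w - 24*z^3 + z^2*(40*w + 212) + z*(-18*w^2 - 262*w - 308)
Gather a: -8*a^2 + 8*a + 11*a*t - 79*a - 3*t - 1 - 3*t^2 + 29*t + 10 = -8*a^2 + a*(11*t - 71) - 3*t^2 + 26*t + 9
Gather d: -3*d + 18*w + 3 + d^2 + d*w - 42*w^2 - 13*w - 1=d^2 + d*(w - 3) - 42*w^2 + 5*w + 2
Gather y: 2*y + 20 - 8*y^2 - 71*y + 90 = -8*y^2 - 69*y + 110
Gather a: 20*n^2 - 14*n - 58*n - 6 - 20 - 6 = 20*n^2 - 72*n - 32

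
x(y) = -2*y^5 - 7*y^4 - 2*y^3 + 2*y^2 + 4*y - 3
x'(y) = -10*y^4 - 28*y^3 - 6*y^2 + 4*y + 4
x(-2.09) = -38.17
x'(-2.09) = 34.25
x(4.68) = -7993.62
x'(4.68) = -7775.94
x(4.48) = -6553.79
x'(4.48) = -6644.34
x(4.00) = -3923.00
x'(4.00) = -4428.00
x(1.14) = -14.48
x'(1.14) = -57.61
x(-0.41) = -4.34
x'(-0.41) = 3.00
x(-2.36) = -45.74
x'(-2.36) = 18.98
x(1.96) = -163.69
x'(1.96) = -369.62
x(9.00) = -165288.00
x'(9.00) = -86468.00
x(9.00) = -165288.00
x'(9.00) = -86468.00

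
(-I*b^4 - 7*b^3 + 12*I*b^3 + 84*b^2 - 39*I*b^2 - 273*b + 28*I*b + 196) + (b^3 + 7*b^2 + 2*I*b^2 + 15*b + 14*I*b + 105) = -I*b^4 - 6*b^3 + 12*I*b^3 + 91*b^2 - 37*I*b^2 - 258*b + 42*I*b + 301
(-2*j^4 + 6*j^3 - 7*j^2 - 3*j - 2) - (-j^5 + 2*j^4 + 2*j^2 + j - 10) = j^5 - 4*j^4 + 6*j^3 - 9*j^2 - 4*j + 8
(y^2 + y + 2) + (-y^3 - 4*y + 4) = -y^3 + y^2 - 3*y + 6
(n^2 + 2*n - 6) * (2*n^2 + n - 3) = 2*n^4 + 5*n^3 - 13*n^2 - 12*n + 18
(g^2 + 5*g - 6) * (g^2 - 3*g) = g^4 + 2*g^3 - 21*g^2 + 18*g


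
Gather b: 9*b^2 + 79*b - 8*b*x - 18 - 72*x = 9*b^2 + b*(79 - 8*x) - 72*x - 18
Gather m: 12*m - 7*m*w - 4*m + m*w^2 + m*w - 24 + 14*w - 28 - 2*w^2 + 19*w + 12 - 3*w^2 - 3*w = m*(w^2 - 6*w + 8) - 5*w^2 + 30*w - 40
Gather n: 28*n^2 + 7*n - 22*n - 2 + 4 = 28*n^2 - 15*n + 2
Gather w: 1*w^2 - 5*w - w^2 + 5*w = 0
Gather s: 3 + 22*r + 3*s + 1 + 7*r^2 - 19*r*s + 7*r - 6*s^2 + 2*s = 7*r^2 + 29*r - 6*s^2 + s*(5 - 19*r) + 4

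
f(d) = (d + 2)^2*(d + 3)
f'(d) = (d + 2)^2 + (d + 3)*(2*d + 4)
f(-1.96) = 0.00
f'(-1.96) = 0.08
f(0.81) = 30.08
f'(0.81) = 29.31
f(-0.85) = 2.84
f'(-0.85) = 6.27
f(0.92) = 33.42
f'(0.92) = 31.42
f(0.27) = 16.85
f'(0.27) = 20.00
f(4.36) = 297.71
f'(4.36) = 134.07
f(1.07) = 38.36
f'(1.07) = 34.41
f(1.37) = 49.63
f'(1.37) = 40.81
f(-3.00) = 0.00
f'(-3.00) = 1.00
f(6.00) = 576.00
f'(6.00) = 208.00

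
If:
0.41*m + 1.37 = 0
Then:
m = -3.34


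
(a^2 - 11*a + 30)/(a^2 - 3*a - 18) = (a - 5)/(a + 3)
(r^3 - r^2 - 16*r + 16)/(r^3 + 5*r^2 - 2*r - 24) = (r^2 - 5*r + 4)/(r^2 + r - 6)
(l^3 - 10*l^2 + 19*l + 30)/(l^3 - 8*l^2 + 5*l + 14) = (l^2 - 11*l + 30)/(l^2 - 9*l + 14)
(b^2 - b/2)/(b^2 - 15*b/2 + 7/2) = b/(b - 7)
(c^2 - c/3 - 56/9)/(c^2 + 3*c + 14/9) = (3*c - 8)/(3*c + 2)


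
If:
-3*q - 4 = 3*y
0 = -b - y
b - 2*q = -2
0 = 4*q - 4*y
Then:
No Solution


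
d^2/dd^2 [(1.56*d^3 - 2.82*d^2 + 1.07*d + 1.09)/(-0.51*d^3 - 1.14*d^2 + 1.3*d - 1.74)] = (3.280932*d^6 - 7.875522*d^5 + 20.695392*d^4 - 40.09962*d^3 - 5.15934000000001*d^2 - 0.107748000000003*d + 12.875032)/(0.132651*d^9 + 0.889542*d^8 + 0.973998*d^7 - 1.695654*d^6 + 3.587076*d^5 + 5.641992*d^4 - 13.036852*d^3 + 19.176192*d^2 - 11.80764*d + 5.268024)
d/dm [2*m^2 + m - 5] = 4*m + 1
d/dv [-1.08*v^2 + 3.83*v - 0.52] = 3.83 - 2.16*v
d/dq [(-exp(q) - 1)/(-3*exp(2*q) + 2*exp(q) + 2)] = 3*(-exp(q) - 2)*exp(2*q)/(9*exp(4*q) - 12*exp(3*q) - 8*exp(2*q) + 8*exp(q) + 4)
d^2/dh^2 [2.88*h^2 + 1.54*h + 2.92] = 5.76000000000000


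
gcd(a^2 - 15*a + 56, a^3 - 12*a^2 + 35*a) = a - 7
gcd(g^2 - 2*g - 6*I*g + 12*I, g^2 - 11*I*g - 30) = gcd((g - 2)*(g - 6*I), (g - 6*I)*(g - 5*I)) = g - 6*I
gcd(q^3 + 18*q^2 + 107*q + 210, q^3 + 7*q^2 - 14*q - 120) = q^2 + 11*q + 30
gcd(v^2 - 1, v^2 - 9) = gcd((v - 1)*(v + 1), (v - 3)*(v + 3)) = 1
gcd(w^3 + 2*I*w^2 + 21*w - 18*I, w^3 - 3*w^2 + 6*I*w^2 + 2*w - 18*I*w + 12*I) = w + 6*I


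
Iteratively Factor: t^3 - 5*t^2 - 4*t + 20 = (t - 2)*(t^2 - 3*t - 10) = (t - 2)*(t + 2)*(t - 5)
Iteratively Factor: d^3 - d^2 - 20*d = (d)*(d^2 - d - 20) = d*(d + 4)*(d - 5)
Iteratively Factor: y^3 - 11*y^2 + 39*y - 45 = (y - 3)*(y^2 - 8*y + 15) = (y - 5)*(y - 3)*(y - 3)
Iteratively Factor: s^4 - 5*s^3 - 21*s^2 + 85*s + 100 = (s + 1)*(s^3 - 6*s^2 - 15*s + 100) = (s + 1)*(s + 4)*(s^2 - 10*s + 25) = (s - 5)*(s + 1)*(s + 4)*(s - 5)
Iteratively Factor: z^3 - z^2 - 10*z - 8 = (z + 1)*(z^2 - 2*z - 8) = (z + 1)*(z + 2)*(z - 4)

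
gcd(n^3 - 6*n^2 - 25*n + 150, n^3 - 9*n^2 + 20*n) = n - 5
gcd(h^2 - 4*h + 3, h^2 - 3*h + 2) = h - 1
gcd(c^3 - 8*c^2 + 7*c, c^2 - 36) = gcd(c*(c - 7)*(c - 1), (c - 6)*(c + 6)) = 1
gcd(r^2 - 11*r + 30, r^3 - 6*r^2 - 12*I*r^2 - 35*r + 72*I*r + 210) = r - 6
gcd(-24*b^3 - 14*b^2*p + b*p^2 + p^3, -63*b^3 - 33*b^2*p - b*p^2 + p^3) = 3*b + p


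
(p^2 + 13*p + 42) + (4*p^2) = 5*p^2 + 13*p + 42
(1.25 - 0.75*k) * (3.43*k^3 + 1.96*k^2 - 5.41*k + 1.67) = -2.5725*k^4 + 2.8175*k^3 + 6.5075*k^2 - 8.015*k + 2.0875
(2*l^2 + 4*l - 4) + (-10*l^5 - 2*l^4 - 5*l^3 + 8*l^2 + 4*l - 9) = -10*l^5 - 2*l^4 - 5*l^3 + 10*l^2 + 8*l - 13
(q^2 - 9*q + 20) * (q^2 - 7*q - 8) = q^4 - 16*q^3 + 75*q^2 - 68*q - 160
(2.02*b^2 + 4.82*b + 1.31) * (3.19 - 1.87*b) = -3.7774*b^3 - 2.5696*b^2 + 12.9261*b + 4.1789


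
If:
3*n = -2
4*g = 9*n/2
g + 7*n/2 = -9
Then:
No Solution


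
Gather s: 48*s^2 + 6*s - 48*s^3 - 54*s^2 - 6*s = -48*s^3 - 6*s^2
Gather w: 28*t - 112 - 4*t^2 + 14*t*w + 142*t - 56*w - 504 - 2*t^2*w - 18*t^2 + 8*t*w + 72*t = -22*t^2 + 242*t + w*(-2*t^2 + 22*t - 56) - 616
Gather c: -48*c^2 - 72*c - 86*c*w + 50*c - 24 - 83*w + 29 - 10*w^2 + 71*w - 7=-48*c^2 + c*(-86*w - 22) - 10*w^2 - 12*w - 2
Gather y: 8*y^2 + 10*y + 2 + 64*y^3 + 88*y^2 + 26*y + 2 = 64*y^3 + 96*y^2 + 36*y + 4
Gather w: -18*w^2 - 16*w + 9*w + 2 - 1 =-18*w^2 - 7*w + 1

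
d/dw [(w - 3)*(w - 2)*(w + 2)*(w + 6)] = 4*w^3 + 9*w^2 - 44*w - 12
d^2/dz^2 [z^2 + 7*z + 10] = 2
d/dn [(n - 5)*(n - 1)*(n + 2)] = 3*n^2 - 8*n - 7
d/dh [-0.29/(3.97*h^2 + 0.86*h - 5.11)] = (2.3026*h + 0.2494)/(3.97*h^2 + 0.86*h - 5.11)^2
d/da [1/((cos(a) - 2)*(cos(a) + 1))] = (-sin(a) + sin(2*a))/((cos(a) - 2)^2*(cos(a) + 1)^2)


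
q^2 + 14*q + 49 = (q + 7)^2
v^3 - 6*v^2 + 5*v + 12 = (v - 4)*(v - 3)*(v + 1)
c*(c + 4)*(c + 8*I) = c^3 + 4*c^2 + 8*I*c^2 + 32*I*c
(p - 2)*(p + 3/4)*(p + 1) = p^3 - p^2/4 - 11*p/4 - 3/2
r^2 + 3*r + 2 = (r + 1)*(r + 2)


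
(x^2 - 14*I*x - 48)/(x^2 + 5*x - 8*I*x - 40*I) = (x - 6*I)/(x + 5)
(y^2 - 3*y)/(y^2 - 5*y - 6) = y*(3 - y)/(-y^2 + 5*y + 6)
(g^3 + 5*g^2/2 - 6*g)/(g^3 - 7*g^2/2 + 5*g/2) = (2*g^2 + 5*g - 12)/(2*g^2 - 7*g + 5)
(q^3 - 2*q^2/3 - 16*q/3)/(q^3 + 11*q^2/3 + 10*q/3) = (3*q - 8)/(3*q + 5)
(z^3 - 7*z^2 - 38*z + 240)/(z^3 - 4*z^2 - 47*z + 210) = (z^2 - 2*z - 48)/(z^2 + z - 42)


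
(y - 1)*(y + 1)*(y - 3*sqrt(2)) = y^3 - 3*sqrt(2)*y^2 - y + 3*sqrt(2)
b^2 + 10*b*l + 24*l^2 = (b + 4*l)*(b + 6*l)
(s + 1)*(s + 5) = s^2 + 6*s + 5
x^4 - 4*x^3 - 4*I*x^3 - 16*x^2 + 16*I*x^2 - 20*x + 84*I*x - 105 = (x - 7)*(x + 3)*(x - 5*I)*(x + I)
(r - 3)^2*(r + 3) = r^3 - 3*r^2 - 9*r + 27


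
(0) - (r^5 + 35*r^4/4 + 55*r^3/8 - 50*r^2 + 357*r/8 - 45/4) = -r^5 - 35*r^4/4 - 55*r^3/8 + 50*r^2 - 357*r/8 + 45/4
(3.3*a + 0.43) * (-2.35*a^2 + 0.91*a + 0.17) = -7.755*a^3 + 1.9925*a^2 + 0.9523*a + 0.0731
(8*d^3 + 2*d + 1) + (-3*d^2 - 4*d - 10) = 8*d^3 - 3*d^2 - 2*d - 9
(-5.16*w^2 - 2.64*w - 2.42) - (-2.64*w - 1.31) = -5.16*w^2 - 1.11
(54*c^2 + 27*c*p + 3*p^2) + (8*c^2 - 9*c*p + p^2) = 62*c^2 + 18*c*p + 4*p^2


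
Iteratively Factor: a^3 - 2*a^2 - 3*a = (a + 1)*(a^2 - 3*a) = a*(a + 1)*(a - 3)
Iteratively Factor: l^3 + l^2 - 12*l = (l + 4)*(l^2 - 3*l) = (l - 3)*(l + 4)*(l)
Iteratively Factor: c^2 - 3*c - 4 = (c + 1)*(c - 4)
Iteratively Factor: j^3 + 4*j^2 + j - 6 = (j - 1)*(j^2 + 5*j + 6) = (j - 1)*(j + 2)*(j + 3)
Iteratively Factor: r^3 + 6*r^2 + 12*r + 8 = (r + 2)*(r^2 + 4*r + 4) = (r + 2)^2*(r + 2)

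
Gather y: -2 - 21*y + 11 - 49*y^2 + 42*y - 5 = -49*y^2 + 21*y + 4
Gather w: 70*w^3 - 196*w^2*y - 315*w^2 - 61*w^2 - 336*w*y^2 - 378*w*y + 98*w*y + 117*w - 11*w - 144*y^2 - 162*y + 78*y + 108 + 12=70*w^3 + w^2*(-196*y - 376) + w*(-336*y^2 - 280*y + 106) - 144*y^2 - 84*y + 120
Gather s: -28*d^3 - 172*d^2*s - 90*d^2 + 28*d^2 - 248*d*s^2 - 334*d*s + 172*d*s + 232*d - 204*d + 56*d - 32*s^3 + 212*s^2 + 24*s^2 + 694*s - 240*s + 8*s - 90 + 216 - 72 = -28*d^3 - 62*d^2 + 84*d - 32*s^3 + s^2*(236 - 248*d) + s*(-172*d^2 - 162*d + 462) + 54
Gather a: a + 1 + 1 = a + 2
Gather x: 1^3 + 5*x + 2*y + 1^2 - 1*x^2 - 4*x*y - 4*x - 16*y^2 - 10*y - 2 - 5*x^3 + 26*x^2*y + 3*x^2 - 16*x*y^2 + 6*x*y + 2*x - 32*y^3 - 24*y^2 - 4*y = -5*x^3 + x^2*(26*y + 2) + x*(-16*y^2 + 2*y + 3) - 32*y^3 - 40*y^2 - 12*y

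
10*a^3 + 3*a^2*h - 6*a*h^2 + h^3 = (-5*a + h)*(-2*a + h)*(a + h)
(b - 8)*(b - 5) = b^2 - 13*b + 40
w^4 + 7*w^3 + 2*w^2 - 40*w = w*(w - 2)*(w + 4)*(w + 5)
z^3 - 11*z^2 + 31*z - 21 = (z - 7)*(z - 3)*(z - 1)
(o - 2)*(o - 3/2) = o^2 - 7*o/2 + 3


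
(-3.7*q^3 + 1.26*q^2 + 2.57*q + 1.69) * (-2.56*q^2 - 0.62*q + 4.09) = 9.472*q^5 - 0.9316*q^4 - 22.4934*q^3 - 0.7664*q^2 + 9.4635*q + 6.9121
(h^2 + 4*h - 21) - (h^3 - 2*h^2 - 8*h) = -h^3 + 3*h^2 + 12*h - 21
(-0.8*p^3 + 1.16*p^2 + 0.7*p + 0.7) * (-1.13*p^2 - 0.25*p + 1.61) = 0.904*p^5 - 1.1108*p^4 - 2.369*p^3 + 0.9016*p^2 + 0.952*p + 1.127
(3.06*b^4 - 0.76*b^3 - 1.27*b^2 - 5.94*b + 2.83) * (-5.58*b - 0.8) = -17.0748*b^5 + 1.7928*b^4 + 7.6946*b^3 + 34.1612*b^2 - 11.0394*b - 2.264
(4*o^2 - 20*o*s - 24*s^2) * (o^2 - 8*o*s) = 4*o^4 - 52*o^3*s + 136*o^2*s^2 + 192*o*s^3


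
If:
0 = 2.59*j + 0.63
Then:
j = -0.24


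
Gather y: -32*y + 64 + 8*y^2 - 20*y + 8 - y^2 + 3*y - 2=7*y^2 - 49*y + 70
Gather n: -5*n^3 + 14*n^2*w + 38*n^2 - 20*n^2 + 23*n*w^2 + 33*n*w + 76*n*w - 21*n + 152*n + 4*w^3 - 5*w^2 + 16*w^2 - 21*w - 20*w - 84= -5*n^3 + n^2*(14*w + 18) + n*(23*w^2 + 109*w + 131) + 4*w^3 + 11*w^2 - 41*w - 84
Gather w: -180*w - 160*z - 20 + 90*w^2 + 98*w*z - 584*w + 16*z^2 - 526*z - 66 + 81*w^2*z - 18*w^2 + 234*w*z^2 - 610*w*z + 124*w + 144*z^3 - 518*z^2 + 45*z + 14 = w^2*(81*z + 72) + w*(234*z^2 - 512*z - 640) + 144*z^3 - 502*z^2 - 641*z - 72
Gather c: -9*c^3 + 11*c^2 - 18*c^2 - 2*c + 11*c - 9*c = -9*c^3 - 7*c^2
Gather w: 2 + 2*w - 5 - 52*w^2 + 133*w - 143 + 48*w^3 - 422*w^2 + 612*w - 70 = 48*w^3 - 474*w^2 + 747*w - 216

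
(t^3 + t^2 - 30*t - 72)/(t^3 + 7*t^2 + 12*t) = (t - 6)/t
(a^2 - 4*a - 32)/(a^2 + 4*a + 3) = (a^2 - 4*a - 32)/(a^2 + 4*a + 3)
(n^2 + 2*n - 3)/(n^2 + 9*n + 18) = (n - 1)/(n + 6)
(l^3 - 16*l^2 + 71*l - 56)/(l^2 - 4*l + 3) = (l^2 - 15*l + 56)/(l - 3)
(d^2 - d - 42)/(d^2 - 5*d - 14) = (d + 6)/(d + 2)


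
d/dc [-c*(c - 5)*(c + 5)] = 25 - 3*c^2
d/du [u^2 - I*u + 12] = 2*u - I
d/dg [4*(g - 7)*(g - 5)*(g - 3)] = 12*g^2 - 120*g + 284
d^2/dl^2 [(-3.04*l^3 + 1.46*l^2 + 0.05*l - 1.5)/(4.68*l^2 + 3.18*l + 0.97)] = (-1.56319401867222e-13*l^4 - 75.148992*l^3 - 293.1516*l^2 - 152.465496*l - 14.279432)/(102.503232*l^6 + 208.948896*l^5 + 205.71408*l^4 + 118.773*l^3 + 42.63732*l^2 + 8.976186*l + 0.912673)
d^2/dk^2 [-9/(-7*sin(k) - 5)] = 63*(-7*sin(k)^2 + 5*sin(k) + 14)/(7*sin(k) + 5)^3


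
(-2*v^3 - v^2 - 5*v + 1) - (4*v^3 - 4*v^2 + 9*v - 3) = -6*v^3 + 3*v^2 - 14*v + 4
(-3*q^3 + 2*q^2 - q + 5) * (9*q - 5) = -27*q^4 + 33*q^3 - 19*q^2 + 50*q - 25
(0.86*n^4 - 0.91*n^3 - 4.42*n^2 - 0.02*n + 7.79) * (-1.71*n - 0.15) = -1.4706*n^5 + 1.4271*n^4 + 7.6947*n^3 + 0.6972*n^2 - 13.3179*n - 1.1685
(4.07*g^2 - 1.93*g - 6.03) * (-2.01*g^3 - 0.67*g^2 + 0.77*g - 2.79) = -8.1807*g^5 + 1.1524*g^4 + 16.5473*g^3 - 8.8013*g^2 + 0.741599999999999*g + 16.8237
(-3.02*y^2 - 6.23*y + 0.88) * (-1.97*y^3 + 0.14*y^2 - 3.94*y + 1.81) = 5.9494*y^5 + 11.8503*y^4 + 9.293*y^3 + 19.2032*y^2 - 14.7435*y + 1.5928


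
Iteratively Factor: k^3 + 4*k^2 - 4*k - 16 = (k - 2)*(k^2 + 6*k + 8) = (k - 2)*(k + 2)*(k + 4)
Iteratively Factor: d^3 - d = (d - 1)*(d^2 + d) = d*(d - 1)*(d + 1)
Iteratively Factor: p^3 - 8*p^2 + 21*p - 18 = (p - 3)*(p^2 - 5*p + 6) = (p - 3)*(p - 2)*(p - 3)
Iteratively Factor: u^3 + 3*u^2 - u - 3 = (u + 3)*(u^2 - 1) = (u + 1)*(u + 3)*(u - 1)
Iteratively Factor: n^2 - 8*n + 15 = (n - 5)*(n - 3)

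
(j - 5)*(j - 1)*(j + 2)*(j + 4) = j^4 - 23*j^2 - 18*j + 40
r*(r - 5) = r^2 - 5*r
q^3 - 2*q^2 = q^2*(q - 2)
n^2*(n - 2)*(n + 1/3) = n^4 - 5*n^3/3 - 2*n^2/3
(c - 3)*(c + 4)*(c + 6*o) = c^3 + 6*c^2*o + c^2 + 6*c*o - 12*c - 72*o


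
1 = 1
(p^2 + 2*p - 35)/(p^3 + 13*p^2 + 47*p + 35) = (p - 5)/(p^2 + 6*p + 5)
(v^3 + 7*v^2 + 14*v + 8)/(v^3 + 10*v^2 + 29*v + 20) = (v + 2)/(v + 5)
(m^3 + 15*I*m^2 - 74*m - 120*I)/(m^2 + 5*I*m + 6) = (m^2 + 9*I*m - 20)/(m - I)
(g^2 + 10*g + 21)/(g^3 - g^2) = (g^2 + 10*g + 21)/(g^2*(g - 1))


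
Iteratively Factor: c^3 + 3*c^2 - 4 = (c - 1)*(c^2 + 4*c + 4) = (c - 1)*(c + 2)*(c + 2)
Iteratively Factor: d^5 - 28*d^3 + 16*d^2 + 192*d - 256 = (d - 4)*(d^4 + 4*d^3 - 12*d^2 - 32*d + 64) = (d - 4)*(d - 2)*(d^3 + 6*d^2 - 32) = (d - 4)*(d - 2)*(d + 4)*(d^2 + 2*d - 8) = (d - 4)*(d - 2)^2*(d + 4)*(d + 4)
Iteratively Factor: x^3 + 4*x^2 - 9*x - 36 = (x + 4)*(x^2 - 9) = (x + 3)*(x + 4)*(x - 3)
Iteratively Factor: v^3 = (v)*(v^2) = v^2*(v)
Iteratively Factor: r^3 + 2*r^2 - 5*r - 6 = (r + 1)*(r^2 + r - 6) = (r + 1)*(r + 3)*(r - 2)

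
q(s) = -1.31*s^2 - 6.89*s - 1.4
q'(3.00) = -14.75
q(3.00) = -33.86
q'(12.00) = -38.33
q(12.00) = -272.72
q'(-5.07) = 6.39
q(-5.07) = -0.14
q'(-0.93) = -4.45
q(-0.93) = 3.87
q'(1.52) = -10.87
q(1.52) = -14.90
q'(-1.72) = -2.38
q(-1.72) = 6.58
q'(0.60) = -8.46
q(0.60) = -6.01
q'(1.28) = -10.24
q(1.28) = -12.37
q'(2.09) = -12.37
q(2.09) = -21.52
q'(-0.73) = -4.98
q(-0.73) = 2.93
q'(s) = -2.62*s - 6.89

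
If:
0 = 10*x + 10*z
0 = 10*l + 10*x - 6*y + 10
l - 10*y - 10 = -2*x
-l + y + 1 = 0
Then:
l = -16/49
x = -72/49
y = -65/49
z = 72/49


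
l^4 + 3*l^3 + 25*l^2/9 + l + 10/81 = (l + 1/3)^2*(l + 2/3)*(l + 5/3)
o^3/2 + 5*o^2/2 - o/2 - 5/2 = (o/2 + 1/2)*(o - 1)*(o + 5)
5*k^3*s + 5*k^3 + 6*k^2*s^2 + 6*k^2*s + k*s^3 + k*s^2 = (k + s)*(5*k + s)*(k*s + k)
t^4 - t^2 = t^2*(t - 1)*(t + 1)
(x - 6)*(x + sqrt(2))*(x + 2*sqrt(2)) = x^3 - 6*x^2 + 3*sqrt(2)*x^2 - 18*sqrt(2)*x + 4*x - 24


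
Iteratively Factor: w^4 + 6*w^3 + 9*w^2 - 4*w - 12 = (w + 2)*(w^3 + 4*w^2 + w - 6) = (w - 1)*(w + 2)*(w^2 + 5*w + 6) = (w - 1)*(w + 2)*(w + 3)*(w + 2)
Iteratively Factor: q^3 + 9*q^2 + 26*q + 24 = (q + 3)*(q^2 + 6*q + 8) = (q + 3)*(q + 4)*(q + 2)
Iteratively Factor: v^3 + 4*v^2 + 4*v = (v)*(v^2 + 4*v + 4) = v*(v + 2)*(v + 2)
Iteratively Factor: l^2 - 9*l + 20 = (l - 4)*(l - 5)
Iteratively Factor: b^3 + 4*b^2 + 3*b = (b + 3)*(b^2 + b) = b*(b + 3)*(b + 1)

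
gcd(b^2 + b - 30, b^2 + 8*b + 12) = b + 6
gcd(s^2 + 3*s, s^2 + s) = s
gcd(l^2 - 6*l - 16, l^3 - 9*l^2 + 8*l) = l - 8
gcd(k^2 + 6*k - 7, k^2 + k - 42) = k + 7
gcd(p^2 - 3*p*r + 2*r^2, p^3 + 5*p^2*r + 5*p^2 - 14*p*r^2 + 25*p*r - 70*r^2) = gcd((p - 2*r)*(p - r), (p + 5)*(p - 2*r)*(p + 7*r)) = p - 2*r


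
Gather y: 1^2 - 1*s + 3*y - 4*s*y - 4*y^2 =-s - 4*y^2 + y*(3 - 4*s) + 1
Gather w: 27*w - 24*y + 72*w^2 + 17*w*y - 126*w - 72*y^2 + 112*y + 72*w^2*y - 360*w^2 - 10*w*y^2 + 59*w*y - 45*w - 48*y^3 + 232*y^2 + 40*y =w^2*(72*y - 288) + w*(-10*y^2 + 76*y - 144) - 48*y^3 + 160*y^2 + 128*y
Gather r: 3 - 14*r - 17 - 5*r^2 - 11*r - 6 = -5*r^2 - 25*r - 20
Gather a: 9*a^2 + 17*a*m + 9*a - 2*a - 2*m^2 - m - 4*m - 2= 9*a^2 + a*(17*m + 7) - 2*m^2 - 5*m - 2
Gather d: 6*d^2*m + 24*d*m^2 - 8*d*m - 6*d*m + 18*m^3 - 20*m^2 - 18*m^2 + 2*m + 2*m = 6*d^2*m + d*(24*m^2 - 14*m) + 18*m^3 - 38*m^2 + 4*m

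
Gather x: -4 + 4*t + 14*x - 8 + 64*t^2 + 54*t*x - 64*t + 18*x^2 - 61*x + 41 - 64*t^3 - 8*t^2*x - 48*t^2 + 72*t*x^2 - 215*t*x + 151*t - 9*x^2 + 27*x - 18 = -64*t^3 + 16*t^2 + 91*t + x^2*(72*t + 9) + x*(-8*t^2 - 161*t - 20) + 11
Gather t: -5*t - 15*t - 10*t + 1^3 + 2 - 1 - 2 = -30*t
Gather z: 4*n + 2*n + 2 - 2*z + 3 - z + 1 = 6*n - 3*z + 6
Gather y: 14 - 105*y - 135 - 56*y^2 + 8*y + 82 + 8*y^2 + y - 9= -48*y^2 - 96*y - 48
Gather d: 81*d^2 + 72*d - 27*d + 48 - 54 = 81*d^2 + 45*d - 6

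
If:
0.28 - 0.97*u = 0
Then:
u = 0.29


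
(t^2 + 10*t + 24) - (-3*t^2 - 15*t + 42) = 4*t^2 + 25*t - 18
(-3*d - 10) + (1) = -3*d - 9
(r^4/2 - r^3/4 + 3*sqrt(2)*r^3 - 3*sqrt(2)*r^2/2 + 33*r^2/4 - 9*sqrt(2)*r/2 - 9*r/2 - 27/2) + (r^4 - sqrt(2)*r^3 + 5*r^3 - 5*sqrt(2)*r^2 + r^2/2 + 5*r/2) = 3*r^4/2 + 2*sqrt(2)*r^3 + 19*r^3/4 - 13*sqrt(2)*r^2/2 + 35*r^2/4 - 9*sqrt(2)*r/2 - 2*r - 27/2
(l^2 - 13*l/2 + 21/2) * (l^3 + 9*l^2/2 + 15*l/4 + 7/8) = l^5 - 2*l^4 - 15*l^3 + 95*l^2/4 + 539*l/16 + 147/16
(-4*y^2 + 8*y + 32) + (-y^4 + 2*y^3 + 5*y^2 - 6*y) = -y^4 + 2*y^3 + y^2 + 2*y + 32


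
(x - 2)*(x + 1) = x^2 - x - 2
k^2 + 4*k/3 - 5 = (k - 5/3)*(k + 3)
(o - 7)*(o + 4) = o^2 - 3*o - 28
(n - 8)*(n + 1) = n^2 - 7*n - 8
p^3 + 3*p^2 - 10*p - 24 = (p - 3)*(p + 2)*(p + 4)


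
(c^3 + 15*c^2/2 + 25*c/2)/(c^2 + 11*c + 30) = c*(2*c + 5)/(2*(c + 6))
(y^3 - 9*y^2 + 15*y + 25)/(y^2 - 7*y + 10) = (y^2 - 4*y - 5)/(y - 2)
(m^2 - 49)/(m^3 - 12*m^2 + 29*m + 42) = (m + 7)/(m^2 - 5*m - 6)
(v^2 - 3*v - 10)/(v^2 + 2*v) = (v - 5)/v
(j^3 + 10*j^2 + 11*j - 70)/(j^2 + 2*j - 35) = (j^2 + 3*j - 10)/(j - 5)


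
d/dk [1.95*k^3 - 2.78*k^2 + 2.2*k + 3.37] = 5.85*k^2 - 5.56*k + 2.2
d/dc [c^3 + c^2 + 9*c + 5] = 3*c^2 + 2*c + 9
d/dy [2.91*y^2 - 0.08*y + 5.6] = 5.82*y - 0.08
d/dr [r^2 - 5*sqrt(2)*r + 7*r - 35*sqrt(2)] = 2*r - 5*sqrt(2) + 7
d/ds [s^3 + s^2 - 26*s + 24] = 3*s^2 + 2*s - 26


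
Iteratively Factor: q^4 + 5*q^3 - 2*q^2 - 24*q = (q + 4)*(q^3 + q^2 - 6*q) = (q - 2)*(q + 4)*(q^2 + 3*q) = q*(q - 2)*(q + 4)*(q + 3)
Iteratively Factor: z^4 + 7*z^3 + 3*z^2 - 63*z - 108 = (z - 3)*(z^3 + 10*z^2 + 33*z + 36) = (z - 3)*(z + 3)*(z^2 + 7*z + 12) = (z - 3)*(z + 3)*(z + 4)*(z + 3)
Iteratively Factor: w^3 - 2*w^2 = (w)*(w^2 - 2*w) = w^2*(w - 2)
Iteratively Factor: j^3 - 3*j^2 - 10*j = (j - 5)*(j^2 + 2*j) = j*(j - 5)*(j + 2)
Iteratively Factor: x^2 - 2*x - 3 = (x + 1)*(x - 3)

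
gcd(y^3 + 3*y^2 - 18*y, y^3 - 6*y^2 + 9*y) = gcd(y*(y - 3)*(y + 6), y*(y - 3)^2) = y^2 - 3*y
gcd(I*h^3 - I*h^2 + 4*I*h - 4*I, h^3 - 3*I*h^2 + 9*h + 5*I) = 1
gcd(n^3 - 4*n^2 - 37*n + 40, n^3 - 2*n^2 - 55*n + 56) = n^2 - 9*n + 8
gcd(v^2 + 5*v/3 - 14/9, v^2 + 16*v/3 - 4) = v - 2/3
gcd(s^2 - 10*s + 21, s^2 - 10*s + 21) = s^2 - 10*s + 21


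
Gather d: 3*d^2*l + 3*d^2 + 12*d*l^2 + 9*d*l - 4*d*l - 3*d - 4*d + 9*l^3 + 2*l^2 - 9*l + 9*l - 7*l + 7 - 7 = d^2*(3*l + 3) + d*(12*l^2 + 5*l - 7) + 9*l^3 + 2*l^2 - 7*l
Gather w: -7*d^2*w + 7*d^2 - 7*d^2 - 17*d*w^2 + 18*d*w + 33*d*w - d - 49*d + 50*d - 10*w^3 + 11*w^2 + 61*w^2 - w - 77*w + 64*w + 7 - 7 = -10*w^3 + w^2*(72 - 17*d) + w*(-7*d^2 + 51*d - 14)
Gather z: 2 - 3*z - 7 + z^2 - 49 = z^2 - 3*z - 54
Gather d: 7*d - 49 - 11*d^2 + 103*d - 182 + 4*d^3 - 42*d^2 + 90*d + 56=4*d^3 - 53*d^2 + 200*d - 175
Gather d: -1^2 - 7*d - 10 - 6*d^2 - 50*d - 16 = -6*d^2 - 57*d - 27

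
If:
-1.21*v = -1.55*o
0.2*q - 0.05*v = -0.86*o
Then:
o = 0.780645161290323*v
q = -3.10677419354839*v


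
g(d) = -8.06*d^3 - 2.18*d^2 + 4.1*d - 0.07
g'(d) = -24.18*d^2 - 4.36*d + 4.1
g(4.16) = -600.99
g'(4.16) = -432.49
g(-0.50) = -1.66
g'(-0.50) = 0.24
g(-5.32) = 1130.00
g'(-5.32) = -657.06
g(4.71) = -871.29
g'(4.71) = -552.85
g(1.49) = -25.46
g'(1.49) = -56.08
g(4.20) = -618.45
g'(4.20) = -440.75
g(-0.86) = -0.08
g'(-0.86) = -10.03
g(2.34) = -105.68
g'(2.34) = -138.50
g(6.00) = -1794.91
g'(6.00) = -892.54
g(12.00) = -14192.47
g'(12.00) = -3530.14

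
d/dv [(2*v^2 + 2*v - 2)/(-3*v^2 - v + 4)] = 2*(2*v^2 + 2*v + 3)/(9*v^4 + 6*v^3 - 23*v^2 - 8*v + 16)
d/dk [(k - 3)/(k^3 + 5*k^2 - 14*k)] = (k*(k^2 + 5*k - 14) - (k - 3)*(3*k^2 + 10*k - 14))/(k^2*(k^2 + 5*k - 14)^2)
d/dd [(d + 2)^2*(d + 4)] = (d + 2)*(3*d + 10)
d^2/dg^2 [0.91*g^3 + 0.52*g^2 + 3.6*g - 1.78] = 5.46*g + 1.04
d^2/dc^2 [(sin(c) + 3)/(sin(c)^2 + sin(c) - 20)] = (-sin(c)^5 - 11*sin(c)^4 - 127*sin(c)^3 - 245*sin(c)^2 - 322*sin(c) + 166)/(sin(c)^2 + sin(c) - 20)^3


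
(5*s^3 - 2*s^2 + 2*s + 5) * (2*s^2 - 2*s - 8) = 10*s^5 - 14*s^4 - 32*s^3 + 22*s^2 - 26*s - 40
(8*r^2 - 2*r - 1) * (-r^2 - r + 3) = -8*r^4 - 6*r^3 + 27*r^2 - 5*r - 3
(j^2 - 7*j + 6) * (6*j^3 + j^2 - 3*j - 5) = 6*j^5 - 41*j^4 + 26*j^3 + 22*j^2 + 17*j - 30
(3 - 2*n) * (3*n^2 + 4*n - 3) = -6*n^3 + n^2 + 18*n - 9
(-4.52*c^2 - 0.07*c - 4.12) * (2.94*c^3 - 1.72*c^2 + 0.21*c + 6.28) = -13.2888*c^5 + 7.5686*c^4 - 12.9416*c^3 - 21.3139*c^2 - 1.3048*c - 25.8736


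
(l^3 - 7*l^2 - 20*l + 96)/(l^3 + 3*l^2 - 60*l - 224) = (l - 3)/(l + 7)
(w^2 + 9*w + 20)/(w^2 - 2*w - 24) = (w + 5)/(w - 6)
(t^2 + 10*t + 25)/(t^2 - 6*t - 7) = (t^2 + 10*t + 25)/(t^2 - 6*t - 7)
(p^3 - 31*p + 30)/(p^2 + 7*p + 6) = (p^2 - 6*p + 5)/(p + 1)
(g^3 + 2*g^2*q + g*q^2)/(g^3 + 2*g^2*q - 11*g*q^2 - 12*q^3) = g*(-g - q)/(-g^2 - g*q + 12*q^2)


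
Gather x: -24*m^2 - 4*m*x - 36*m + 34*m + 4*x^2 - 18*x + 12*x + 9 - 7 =-24*m^2 - 2*m + 4*x^2 + x*(-4*m - 6) + 2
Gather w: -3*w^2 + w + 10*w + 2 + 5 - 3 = -3*w^2 + 11*w + 4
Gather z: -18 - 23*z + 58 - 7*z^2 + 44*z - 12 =-7*z^2 + 21*z + 28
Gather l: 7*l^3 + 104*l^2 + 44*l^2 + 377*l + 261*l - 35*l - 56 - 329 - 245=7*l^3 + 148*l^2 + 603*l - 630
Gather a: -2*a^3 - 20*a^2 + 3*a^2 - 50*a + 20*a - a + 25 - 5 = -2*a^3 - 17*a^2 - 31*a + 20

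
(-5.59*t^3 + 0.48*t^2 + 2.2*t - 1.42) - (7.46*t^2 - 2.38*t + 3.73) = -5.59*t^3 - 6.98*t^2 + 4.58*t - 5.15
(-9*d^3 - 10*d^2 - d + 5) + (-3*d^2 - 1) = -9*d^3 - 13*d^2 - d + 4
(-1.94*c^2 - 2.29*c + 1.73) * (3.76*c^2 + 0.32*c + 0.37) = -7.2944*c^4 - 9.2312*c^3 + 5.0542*c^2 - 0.2937*c + 0.6401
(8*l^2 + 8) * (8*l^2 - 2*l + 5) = 64*l^4 - 16*l^3 + 104*l^2 - 16*l + 40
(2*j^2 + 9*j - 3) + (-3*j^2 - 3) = -j^2 + 9*j - 6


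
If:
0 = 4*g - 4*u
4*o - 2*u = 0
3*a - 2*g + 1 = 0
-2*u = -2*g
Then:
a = 2*u/3 - 1/3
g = u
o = u/2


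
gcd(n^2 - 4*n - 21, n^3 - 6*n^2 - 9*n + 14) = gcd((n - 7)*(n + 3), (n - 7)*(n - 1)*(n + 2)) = n - 7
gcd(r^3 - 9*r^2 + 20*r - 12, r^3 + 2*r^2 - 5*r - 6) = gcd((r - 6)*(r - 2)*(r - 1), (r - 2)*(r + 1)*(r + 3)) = r - 2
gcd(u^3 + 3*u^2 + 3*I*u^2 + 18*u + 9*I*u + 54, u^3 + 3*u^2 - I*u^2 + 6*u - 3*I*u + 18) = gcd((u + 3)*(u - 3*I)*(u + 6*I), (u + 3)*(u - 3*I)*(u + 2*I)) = u^2 + u*(3 - 3*I) - 9*I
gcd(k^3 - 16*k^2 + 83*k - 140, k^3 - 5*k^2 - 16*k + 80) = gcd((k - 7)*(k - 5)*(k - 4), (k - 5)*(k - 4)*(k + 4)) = k^2 - 9*k + 20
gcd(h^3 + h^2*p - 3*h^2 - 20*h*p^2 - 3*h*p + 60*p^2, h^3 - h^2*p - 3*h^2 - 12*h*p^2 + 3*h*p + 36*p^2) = -h^2 + 4*h*p + 3*h - 12*p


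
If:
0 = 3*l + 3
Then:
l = -1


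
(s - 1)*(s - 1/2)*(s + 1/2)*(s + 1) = s^4 - 5*s^2/4 + 1/4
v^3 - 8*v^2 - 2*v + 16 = (v - 8)*(v - sqrt(2))*(v + sqrt(2))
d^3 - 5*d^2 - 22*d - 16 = (d - 8)*(d + 1)*(d + 2)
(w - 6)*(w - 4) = w^2 - 10*w + 24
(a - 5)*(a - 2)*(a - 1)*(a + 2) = a^4 - 6*a^3 + a^2 + 24*a - 20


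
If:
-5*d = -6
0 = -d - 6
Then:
No Solution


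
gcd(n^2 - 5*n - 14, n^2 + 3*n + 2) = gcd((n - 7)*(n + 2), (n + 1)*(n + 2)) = n + 2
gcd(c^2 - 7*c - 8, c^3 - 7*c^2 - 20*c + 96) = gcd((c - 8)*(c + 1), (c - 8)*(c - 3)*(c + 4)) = c - 8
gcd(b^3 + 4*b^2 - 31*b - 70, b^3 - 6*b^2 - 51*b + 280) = b^2 + 2*b - 35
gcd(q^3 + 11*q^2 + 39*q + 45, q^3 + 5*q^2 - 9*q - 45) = q^2 + 8*q + 15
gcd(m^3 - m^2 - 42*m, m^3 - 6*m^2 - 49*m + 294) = m - 7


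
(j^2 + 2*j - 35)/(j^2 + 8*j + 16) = (j^2 + 2*j - 35)/(j^2 + 8*j + 16)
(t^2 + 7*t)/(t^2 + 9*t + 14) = t/(t + 2)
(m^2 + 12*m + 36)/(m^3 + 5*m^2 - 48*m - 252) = 1/(m - 7)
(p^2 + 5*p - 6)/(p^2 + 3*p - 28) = (p^2 + 5*p - 6)/(p^2 + 3*p - 28)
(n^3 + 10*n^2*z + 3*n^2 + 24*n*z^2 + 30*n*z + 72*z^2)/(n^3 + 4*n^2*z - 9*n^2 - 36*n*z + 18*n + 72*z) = (n^2 + 6*n*z + 3*n + 18*z)/(n^2 - 9*n + 18)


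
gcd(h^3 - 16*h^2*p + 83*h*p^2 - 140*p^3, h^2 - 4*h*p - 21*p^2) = -h + 7*p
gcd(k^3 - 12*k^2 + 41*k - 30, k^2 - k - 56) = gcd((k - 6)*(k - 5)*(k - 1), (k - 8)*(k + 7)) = 1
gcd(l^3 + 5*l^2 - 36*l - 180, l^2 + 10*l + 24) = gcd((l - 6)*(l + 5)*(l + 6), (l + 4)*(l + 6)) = l + 6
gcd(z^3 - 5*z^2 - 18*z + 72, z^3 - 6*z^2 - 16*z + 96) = z^2 - 2*z - 24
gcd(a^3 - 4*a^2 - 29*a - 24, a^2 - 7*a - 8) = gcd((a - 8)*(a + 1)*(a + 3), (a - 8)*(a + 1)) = a^2 - 7*a - 8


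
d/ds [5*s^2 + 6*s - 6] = 10*s + 6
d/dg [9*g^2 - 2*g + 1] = 18*g - 2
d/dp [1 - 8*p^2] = -16*p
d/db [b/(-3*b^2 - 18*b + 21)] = (b^2 + 7)/(3*(b^4 + 12*b^3 + 22*b^2 - 84*b + 49))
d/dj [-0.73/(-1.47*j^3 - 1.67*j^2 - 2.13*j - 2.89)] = (-3.2193*j^2 - 2.4382*j - 1.5549)/(1.47*j^3 + 1.67*j^2 + 2.13*j + 2.89)^2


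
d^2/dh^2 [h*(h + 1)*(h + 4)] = 6*h + 10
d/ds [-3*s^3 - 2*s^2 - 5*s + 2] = -9*s^2 - 4*s - 5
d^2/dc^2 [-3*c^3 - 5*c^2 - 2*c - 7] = -18*c - 10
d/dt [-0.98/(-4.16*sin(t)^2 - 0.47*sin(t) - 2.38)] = -(8.1536*sin(t) + 0.4606)*cos(t)/(4.16*sin(t)^2 + 0.47*sin(t) + 2.38)^2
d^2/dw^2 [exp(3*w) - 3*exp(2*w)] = (9*exp(w) - 12)*exp(2*w)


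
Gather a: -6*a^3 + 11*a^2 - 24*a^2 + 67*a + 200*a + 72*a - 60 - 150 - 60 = -6*a^3 - 13*a^2 + 339*a - 270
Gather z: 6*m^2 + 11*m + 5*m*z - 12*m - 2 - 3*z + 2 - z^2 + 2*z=6*m^2 - m - z^2 + z*(5*m - 1)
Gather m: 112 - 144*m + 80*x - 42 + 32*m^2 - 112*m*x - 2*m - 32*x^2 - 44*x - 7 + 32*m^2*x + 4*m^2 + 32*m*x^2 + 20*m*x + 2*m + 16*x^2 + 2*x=m^2*(32*x + 36) + m*(32*x^2 - 92*x - 144) - 16*x^2 + 38*x + 63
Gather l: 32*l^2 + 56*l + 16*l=32*l^2 + 72*l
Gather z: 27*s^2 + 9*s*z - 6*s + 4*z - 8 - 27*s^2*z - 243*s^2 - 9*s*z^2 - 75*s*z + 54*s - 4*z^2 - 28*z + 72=-216*s^2 + 48*s + z^2*(-9*s - 4) + z*(-27*s^2 - 66*s - 24) + 64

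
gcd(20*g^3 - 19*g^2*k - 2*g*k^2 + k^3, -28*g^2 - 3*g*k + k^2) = 4*g + k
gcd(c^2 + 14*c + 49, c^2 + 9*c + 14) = c + 7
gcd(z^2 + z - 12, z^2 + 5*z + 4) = z + 4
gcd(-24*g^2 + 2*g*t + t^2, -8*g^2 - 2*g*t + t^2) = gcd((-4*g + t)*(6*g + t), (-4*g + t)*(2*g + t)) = -4*g + t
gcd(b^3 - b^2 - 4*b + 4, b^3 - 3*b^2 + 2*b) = b^2 - 3*b + 2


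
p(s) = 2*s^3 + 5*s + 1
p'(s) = 6*s^2 + 5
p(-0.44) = -1.37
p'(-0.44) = 6.16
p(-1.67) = -16.66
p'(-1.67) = 21.73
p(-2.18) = -30.62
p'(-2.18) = 33.51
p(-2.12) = -28.66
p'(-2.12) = 31.97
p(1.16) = 9.92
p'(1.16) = 13.07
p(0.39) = 3.07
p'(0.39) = 5.91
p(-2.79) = -56.39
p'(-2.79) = 51.70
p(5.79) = 418.16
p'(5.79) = 206.14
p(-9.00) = -1502.00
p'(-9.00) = 491.00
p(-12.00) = -3515.00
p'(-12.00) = 869.00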